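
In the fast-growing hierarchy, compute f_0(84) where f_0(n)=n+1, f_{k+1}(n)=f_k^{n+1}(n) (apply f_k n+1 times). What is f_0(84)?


f_0(84) = 84 + 1 = 85

85


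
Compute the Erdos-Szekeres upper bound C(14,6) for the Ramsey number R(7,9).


R(7,9) <= C(7+9-2, 7-1) = C(14, 6)
C(14, 6) = 14! / (6! * 8!)
= 3003

3003


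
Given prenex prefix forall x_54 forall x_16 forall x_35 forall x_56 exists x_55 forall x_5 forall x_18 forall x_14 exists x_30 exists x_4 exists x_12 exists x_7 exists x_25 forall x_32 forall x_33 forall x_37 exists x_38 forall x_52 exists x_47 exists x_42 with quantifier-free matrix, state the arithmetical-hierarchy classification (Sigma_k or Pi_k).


Leading quantifier is forall, so the class is Pi.
Number of quantifier blocks = alternations + 1 = 7 + 1 = 8.
Classification: Pi_8

Pi_8


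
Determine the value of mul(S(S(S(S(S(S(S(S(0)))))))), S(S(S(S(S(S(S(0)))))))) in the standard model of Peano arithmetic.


mul(S^8(0), S^7(0)):
S^8(0) = 8
S^7(0) = 7
8 * 7 = 56

56


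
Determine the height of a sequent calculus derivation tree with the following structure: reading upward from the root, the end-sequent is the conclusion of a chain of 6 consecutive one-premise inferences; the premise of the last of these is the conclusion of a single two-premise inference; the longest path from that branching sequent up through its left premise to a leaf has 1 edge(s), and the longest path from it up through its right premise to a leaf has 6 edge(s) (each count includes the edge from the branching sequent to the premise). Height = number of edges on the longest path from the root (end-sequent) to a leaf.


Longest path through the left premise: 1 edges (measured from the branching sequent)
Longest path through the right premise: 6 edges
Height of the subtree rooted at the branching sequent: max(1, 6) = 6
The branching sequent sits 6 edges above the root (the chain of one-premise inferences), so height = 6 + 6 = 12

12


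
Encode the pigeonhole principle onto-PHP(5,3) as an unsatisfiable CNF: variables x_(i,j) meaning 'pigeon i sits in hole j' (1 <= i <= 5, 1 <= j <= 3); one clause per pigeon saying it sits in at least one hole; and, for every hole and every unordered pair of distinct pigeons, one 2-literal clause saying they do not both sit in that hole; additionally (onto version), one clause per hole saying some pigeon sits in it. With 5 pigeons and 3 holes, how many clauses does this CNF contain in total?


onto-PHP(5,3): 5 pigeons, 3 holes, 5*3 = 15 variables.
- pigeon clauses: one per pigeon -> 5 clauses
- hole clauses: 3 holes * C(5,2) = 3 * 10 -> 30 clauses
- onto clauses: one per hole -> 3 clauses
Total clauses = 5 + 30 + 3 = 38

38


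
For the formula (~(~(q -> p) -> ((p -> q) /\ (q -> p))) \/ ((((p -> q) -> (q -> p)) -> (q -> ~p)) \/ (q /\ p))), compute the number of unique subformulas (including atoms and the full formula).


Formula: (~(~(q -> p) -> ((p -> q) /\ (q -> p))) \/ ((((p -> q) -> (q -> p)) -> (q -> ~p)) \/ (q /\ p)))
Subformulas found:
  1. q
  2. p
  3. ~p
  4. (q /\ p)
  5. (q -> p)
  6. (p -> q)
  7. (q -> ~p)
  8. ~(q -> p)
  9. ((p -> q) -> (q -> p))
  10. ((p -> q) /\ (q -> p))
  11. (~(q -> p) -> ((p -> q) /\ (q -> p)))
  12. (((p -> q) -> (q -> p)) -> (q -> ~p))
  13. ~(~(q -> p) -> ((p -> q) /\ (q -> p)))
  14. ((((p -> q) -> (q -> p)) -> (q -> ~p)) \/ (q /\ p))
  15. (~(~(q -> p) -> ((p -> q) /\ (q -> p))) \/ ((((p -> q) -> (q -> p)) -> (q -> ~p)) \/ (q /\ p)))
Total distinct subformulas = 15

15


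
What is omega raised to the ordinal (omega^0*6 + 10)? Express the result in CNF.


omega^(omega^0*6 + 10):
omega^0 = 1, so the exponent is 6 + 10 = 16 (finite ordinal addition).
Result = omega^16, already a single CNF term.

omega^16


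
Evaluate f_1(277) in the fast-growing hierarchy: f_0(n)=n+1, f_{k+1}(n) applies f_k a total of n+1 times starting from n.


f_1(277) = f_0^278(277)
f_0 adds 1 each time, applied 278 times.
f_1(277) = 277 + 278 = 555

555


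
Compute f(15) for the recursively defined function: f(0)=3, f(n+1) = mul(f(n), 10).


f(0) = 3
f(1) = mul(f(0), 10) = mul(3, 10) = 30
f(2) = mul(f(1), 10) = mul(30, 10) = 300
f(3) = mul(f(2), 10) = mul(300, 10) = 3000
f(4) = mul(f(3), 10) = mul(3000, 10) = 30000
f(5) = mul(f(4), 10) = mul(30000, 10) = 300000
f(6) = mul(f(5), 10) = mul(300000, 10) = 3000000
f(7) = mul(f(6), 10) = mul(3000000, 10) = 30000000
f(8) = mul(f(7), 10) = mul(30000000, 10) = 300000000
f(9) = mul(f(8), 10) = mul(300000000, 10) = 3000000000
f(10) = mul(f(9), 10) = mul(3000000000, 10) = 30000000000
f(11) = mul(f(10), 10) = mul(30000000000, 10) = 300000000000
f(12) = mul(f(11), 10) = mul(300000000000, 10) = 3000000000000
f(13) = mul(f(12), 10) = mul(3000000000000, 10) = 30000000000000
f(14) = mul(f(13), 10) = mul(30000000000000, 10) = 300000000000000
f(15) = mul(f(14), 10) = mul(300000000000000, 10) = 3000000000000000


3000000000000000


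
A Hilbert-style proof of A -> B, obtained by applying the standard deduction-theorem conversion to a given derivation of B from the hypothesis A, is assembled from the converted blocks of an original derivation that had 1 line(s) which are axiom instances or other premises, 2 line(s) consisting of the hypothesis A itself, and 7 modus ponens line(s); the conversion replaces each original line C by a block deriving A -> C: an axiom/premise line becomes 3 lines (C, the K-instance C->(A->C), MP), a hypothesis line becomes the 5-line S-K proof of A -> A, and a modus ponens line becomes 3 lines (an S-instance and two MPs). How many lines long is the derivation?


Deduction-theorem conversion, block by block:
- 1 axiom/premise lines -> 3 lines each = 3
- 2 hypothesis lines -> 5 lines each (identity proof A->A) = 10
- 7 MP lines -> 3 lines each (S-instance, MP, MP) = 21
Total = 3 + 10 + 21 = 34 lines.

34


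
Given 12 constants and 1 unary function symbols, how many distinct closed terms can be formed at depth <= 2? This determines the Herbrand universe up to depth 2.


Herbrand terms by depth:
Depth 0: 12 constants
Depth 1: 12 new terms (running total: 24)
Depth 2: 12 new terms (running total: 36)
Total distinct ground terms = 36

36


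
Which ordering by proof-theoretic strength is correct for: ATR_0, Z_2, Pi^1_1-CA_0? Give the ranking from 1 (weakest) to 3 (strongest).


Ordering by consistency strength:
1. ATR_0
2. Pi^1_1-CA_0
3. Z_2


ATR_0=1, Z_2=3, Pi^1_1-CA_0=2


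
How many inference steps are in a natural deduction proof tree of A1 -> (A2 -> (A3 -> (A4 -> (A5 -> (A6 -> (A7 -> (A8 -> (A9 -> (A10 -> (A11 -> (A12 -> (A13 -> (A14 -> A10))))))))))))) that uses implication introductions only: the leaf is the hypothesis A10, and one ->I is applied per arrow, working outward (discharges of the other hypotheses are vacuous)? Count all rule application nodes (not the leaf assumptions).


The formula has 14 arrows (->); its innermost consequent A10 is one of the antecedents,
so the proof starts from the hypothesis leaf A10 (not a rule application) and closes one arrow per ->I.
Building A1 -> (A2 -> (A3 -> (A4 -> (A5 -> (A6 -> (A7 -> (A8 -> (A9 -> (A10 -> (A11 -> (A12 -> (A13 -> (A14 -> A10))))))))))))) therefore takes 14 nested implication introductions.
Total inference nodes = 14

14


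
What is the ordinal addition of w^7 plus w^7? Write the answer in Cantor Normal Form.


Ordinal addition w^7 + w^7:
Both terms have the same exponent 7.
w^e*c + w^e*d = w^e*(c+d).
Result = w^7*(1+1) = w^7*2

w^7*2


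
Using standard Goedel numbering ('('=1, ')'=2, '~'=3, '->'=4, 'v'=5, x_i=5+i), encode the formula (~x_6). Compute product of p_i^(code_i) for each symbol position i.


Formula: (~x_6)
Symbol codes: [1, 3, 11, 2]
Primes: [2, 3, 5, 7]
p_1^1 = 2^1 = 2
p_2^3 = 3^3 = 27
p_3^11 = 5^11 = 48828125
p_4^2 = 7^2 = 49
Product = 129199218750

129199218750


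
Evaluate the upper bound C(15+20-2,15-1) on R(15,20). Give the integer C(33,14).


R(15,20) <= C(15+20-2, 15-1) = C(33, 14)
C(33, 14) = 33! / (14! * 19!)
= 818809200

818809200


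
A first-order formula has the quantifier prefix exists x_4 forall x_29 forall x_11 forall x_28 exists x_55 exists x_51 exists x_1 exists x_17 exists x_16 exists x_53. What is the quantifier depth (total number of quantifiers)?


Quantifier prefix has 10 quantifier symbols.
Quantifier depth = 10

10


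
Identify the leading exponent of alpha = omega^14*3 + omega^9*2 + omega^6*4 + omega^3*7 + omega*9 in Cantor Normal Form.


CNF: omega^14*3 + omega^9*2 + omega^6*4 + omega^3*7 + omega*9
The leading term is omega^14*3, which has exponent 14.

14


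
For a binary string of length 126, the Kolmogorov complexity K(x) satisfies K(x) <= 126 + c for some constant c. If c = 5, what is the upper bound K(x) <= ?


K(x) <= |x| + c = 126 + 5 = 131

131


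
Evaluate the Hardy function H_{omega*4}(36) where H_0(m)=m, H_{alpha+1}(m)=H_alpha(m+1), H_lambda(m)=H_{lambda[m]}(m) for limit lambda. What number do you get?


H_{omega*4}(36):
For the Hardy hierarchy, H_{omega*k}(n) = 2^k * n.
2^4 = 16.
16 * 36 = 576

576


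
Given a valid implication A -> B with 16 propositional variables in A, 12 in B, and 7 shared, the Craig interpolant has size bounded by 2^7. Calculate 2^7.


Shared atoms = 7
Craig interpolant size bound = 2^7
= 128

128


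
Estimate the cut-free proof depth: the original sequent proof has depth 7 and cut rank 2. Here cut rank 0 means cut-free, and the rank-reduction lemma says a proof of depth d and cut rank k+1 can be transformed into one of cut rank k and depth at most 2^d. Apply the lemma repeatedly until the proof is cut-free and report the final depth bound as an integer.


Each rank reduction sends depth d to at most 2^d; cut rank r needs r reductions.
2_0(7) = 7
2_1(7) = 2^7 = 128
2_2(7) = 2^128 = 340282366920938463463374607431768211456
Cut-free depth bound = 340282366920938463463374607431768211456

340282366920938463463374607431768211456


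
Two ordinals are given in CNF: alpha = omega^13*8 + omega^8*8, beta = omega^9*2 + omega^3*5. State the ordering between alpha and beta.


Compare term by term from highest exponent:
alpha = omega^13*8 + omega^8*8
beta = omega^9*2 + omega^3*5
Term 1: alpha has omega^13*8, beta has omega^9*2
Term 2: alpha has omega^8*8, beta has omega^3*5
Result: alpha > beta

alpha > beta


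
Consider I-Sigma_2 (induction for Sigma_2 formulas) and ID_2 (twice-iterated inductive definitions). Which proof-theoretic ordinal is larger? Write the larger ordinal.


Proof-theoretic ordinal of I-Sigma_2 (induction for Sigma_2 formulas): omega^(omega^omega)
Proof-theoretic ordinal of ID_2 (twice-iterated inductive definitions): psi_0(epsilon_{Omega_2+1})
Comparing: omega^(omega^omega) < psi_0(epsilon_{Omega_2+1}).
The larger ordinal is psi_0(epsilon_{Omega_2+1}) (from ID_2 (twice-iterated inductive definitions)).

psi_0(epsilon_{Omega_2+1})


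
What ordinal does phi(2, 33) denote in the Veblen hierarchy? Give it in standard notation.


phi(2, 33):
phi(2, beta) = zeta_beta (the beta-th zeta number, fixed point of epsilon).
phi(2, 33) = zeta_33

zeta_33


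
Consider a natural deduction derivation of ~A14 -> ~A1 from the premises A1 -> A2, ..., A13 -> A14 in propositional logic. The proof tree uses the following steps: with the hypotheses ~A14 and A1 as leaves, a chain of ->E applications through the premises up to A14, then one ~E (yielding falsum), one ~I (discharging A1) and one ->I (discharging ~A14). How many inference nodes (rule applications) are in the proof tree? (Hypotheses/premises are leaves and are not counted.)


From hypothesis A1, 13 ->E steps along the 13 premises yield A14.
~E with hypothesis ~A14 gives falsum (1 node); ~I discharging A1 gives ~A1 (1 node); ->I discharging ~A14 gives the goal (1 node).
Total = 13 + 3 = 16 inference nodes.

16


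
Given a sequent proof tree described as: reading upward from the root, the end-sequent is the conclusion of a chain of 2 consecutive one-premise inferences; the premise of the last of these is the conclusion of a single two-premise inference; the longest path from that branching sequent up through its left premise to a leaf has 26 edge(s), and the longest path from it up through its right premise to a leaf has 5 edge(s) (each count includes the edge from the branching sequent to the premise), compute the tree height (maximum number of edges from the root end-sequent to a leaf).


Longest path through the left premise: 26 edges (measured from the branching sequent)
Longest path through the right premise: 5 edges
Height of the subtree rooted at the branching sequent: max(26, 5) = 26
The branching sequent sits 2 edges above the root (the chain of one-premise inferences), so height = 26 + 2 = 28

28


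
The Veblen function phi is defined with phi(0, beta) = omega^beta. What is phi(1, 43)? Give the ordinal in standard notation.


phi(1, 43):
phi(1, beta) = epsilon_beta (the beta-th epsilon number).
phi(1, 43) = epsilon_43

epsilon_43


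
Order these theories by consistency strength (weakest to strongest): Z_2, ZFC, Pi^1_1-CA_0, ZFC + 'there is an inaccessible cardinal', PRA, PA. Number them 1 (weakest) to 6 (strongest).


Ordering by consistency strength:
1. PRA
2. PA
3. Pi^1_1-CA_0
4. Z_2
5. ZFC
6. ZFC + 'there is an inaccessible cardinal'


Z_2=4, ZFC=5, Pi^1_1-CA_0=3, ZFC + 'there is an inaccessible cardinal'=6, PRA=1, PA=2


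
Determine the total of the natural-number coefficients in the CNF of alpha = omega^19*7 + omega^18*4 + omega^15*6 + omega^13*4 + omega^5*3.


CNF: omega^19*7 + omega^18*4 + omega^15*6 + omega^13*4 + omega^5*3
Coefficients: 7 + 4 + 6 + 4 + 3 = 24

24


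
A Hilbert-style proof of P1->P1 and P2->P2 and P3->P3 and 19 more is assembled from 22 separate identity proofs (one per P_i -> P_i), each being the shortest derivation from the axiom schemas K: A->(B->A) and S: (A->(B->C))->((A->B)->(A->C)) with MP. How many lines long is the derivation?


The shortest proof of A->A from K and S in the Hilbert calculus has exactly 5 lines:
(1) K instance A->((A->A)->A), (2) S instance, (3) MP on 1,2, (4) K instance A->(A->A), (5) MP on 3,4.
For 22 independent identities: 22 * 5 = 110 lines total.

110


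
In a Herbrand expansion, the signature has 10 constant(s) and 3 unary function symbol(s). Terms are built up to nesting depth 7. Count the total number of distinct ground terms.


Herbrand terms by depth:
Depth 0: 10 constants
Depth 1: 30 new terms (running total: 40)
Depth 2: 90 new terms (running total: 130)
Depth 3: 270 new terms (running total: 400)
Depth 4: 810 new terms (running total: 1210)
Depth 5: 2430 new terms (running total: 3640)
Depth 6: 7290 new terms (running total: 10930)
Depth 7: 21870 new terms (running total: 32800)
Total distinct ground terms = 32800

32800


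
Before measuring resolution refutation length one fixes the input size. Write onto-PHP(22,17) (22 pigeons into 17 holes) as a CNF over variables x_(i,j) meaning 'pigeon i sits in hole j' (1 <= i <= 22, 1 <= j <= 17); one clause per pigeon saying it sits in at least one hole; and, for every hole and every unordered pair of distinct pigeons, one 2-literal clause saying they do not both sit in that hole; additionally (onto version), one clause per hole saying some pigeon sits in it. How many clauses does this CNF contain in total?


onto-PHP(22,17): 22 pigeons, 17 holes, 22*17 = 374 variables.
- pigeon clauses: one per pigeon -> 22 clauses
- hole clauses: 17 holes * C(22,2) = 17 * 231 -> 3927 clauses
- onto clauses: one per hole -> 17 clauses
Total clauses = 22 + 3927 + 17 = 3966

3966


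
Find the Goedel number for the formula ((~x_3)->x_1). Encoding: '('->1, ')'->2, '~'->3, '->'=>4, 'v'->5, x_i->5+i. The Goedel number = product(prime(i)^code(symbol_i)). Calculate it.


Formula: ((~x_3)->x_1)
Symbol codes: [1, 1, 3, 8, 2, 4, 6, 2]
Primes: [2, 3, 5, 7, 11, 13, 17, 19]
p_1^1 = 2^1 = 2
p_2^1 = 3^1 = 3
p_3^3 = 5^3 = 125
p_4^8 = 7^8 = 5764801
p_5^2 = 11^2 = 121
p_6^4 = 13^4 = 28561
p_7^6 = 17^6 = 24137569
p_8^2 = 19^2 = 361
Product = 130198233908136169422396750

130198233908136169422396750


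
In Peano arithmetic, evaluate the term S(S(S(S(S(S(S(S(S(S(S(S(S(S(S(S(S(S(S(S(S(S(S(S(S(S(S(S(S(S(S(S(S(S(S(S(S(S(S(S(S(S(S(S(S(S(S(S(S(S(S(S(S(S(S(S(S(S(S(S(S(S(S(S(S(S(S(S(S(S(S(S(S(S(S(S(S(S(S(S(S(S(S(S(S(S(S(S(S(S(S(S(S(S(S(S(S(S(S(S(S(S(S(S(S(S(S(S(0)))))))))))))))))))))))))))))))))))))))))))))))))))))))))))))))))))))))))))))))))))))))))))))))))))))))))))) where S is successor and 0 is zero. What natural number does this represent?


Counting successors applied to 0:
108 applications of S to 0 = 108

108


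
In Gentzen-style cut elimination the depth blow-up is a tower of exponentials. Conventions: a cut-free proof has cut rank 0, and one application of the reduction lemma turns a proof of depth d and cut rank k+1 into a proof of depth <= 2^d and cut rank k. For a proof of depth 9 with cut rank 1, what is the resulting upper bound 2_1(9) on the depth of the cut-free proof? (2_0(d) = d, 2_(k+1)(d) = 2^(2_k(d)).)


Each rank reduction sends depth d to at most 2^d; cut rank r needs r reductions.
2_0(9) = 9
2_1(9) = 2^9 = 512
Cut-free depth bound = 512

512


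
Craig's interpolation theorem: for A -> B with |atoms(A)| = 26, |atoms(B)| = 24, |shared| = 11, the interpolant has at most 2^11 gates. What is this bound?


Shared atoms = 11
Craig interpolant size bound = 2^11
= 2048

2048


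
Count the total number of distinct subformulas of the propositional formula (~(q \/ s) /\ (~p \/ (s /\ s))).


Formula: (~(q \/ s) /\ (~p \/ (s /\ s)))
Subformulas found:
  1. q
  2. s
  3. p
  4. ~p
  5. (s /\ s)
  6. (q \/ s)
  7. ~(q \/ s)
  8. (~p \/ (s /\ s))
  9. (~(q \/ s) /\ (~p \/ (s /\ s)))
Total distinct subformulas = 9

9


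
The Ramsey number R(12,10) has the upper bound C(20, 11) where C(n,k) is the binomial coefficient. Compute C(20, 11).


R(12,10) <= C(12+10-2, 12-1) = C(20, 11)
C(20, 11) = 20! / (11! * 9!)
= 167960

167960


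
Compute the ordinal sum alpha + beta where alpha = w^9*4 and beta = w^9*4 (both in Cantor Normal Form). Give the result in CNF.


Ordinal addition w^9*4 + w^9*4:
Both terms have the same exponent 9.
w^e*c + w^e*d = w^e*(c+d).
Result = w^9*(4+4) = w^9*8

w^9*8


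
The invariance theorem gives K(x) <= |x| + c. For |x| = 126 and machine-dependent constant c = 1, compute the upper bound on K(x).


K(x) <= |x| + c = 126 + 1 = 127

127


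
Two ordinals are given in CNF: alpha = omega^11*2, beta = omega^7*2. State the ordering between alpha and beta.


Compare term by term from highest exponent:
alpha = omega^11*2
beta = omega^7*2
Term 1: alpha has omega^11*2, beta has omega^7*2
Result: alpha > beta

alpha > beta


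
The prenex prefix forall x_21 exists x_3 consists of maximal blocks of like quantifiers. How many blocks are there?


Alternations = 1.
Blocks = alternations + 1 = 2

2


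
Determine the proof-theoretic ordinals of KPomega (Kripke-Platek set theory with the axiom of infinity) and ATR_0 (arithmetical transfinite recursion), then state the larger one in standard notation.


Proof-theoretic ordinal of KPomega (Kripke-Platek set theory with the axiom of infinity): psi_0(epsilon_{Omega+1})
Proof-theoretic ordinal of ATR_0 (arithmetical transfinite recursion): Gamma_0
Comparing: Gamma_0 < psi_0(epsilon_{Omega+1}).
The larger ordinal is psi_0(epsilon_{Omega+1}) (from KPomega (Kripke-Platek set theory with the axiom of infinity)).

psi_0(epsilon_{Omega+1})


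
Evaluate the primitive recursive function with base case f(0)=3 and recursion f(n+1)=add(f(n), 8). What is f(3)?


f(0) = 3
f(1) = add(f(0), 8) = add(3, 8) = 11
f(2) = add(f(1), 8) = add(11, 8) = 19
f(3) = add(f(2), 8) = add(19, 8) = 27


27


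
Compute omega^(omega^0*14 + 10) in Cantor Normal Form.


omega^(omega^0*14 + 10):
omega^0 = 1, so the exponent is 14 + 10 = 24 (finite ordinal addition).
Result = omega^24, already a single CNF term.

omega^24


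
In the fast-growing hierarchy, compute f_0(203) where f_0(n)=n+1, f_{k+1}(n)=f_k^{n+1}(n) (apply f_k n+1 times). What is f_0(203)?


f_0(203) = 203 + 1 = 204

204


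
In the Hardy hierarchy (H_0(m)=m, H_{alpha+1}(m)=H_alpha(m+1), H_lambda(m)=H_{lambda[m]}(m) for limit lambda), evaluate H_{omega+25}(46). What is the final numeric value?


H_{omega+25}(46):
Unwind the 25 successor steps: H_{omega+25}(46) = H_omega(46+25) = H_omega(71).
H_omega(m) = H_m(m) = m + m = 2m.
Result = 2 * 71 = 142

142


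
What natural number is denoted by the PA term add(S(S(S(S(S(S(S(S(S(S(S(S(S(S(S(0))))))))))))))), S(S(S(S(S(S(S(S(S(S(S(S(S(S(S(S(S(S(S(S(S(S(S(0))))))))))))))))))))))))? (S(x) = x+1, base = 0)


add(S^15(0), S^23(0)):
S^15(0) = 15
S^23(0) = 23
15 + 23 = 38

38


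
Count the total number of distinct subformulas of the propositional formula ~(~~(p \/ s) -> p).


Formula: ~(~~(p \/ s) -> p)
Subformulas found:
  1. s
  2. p
  3. (p \/ s)
  4. ~(p \/ s)
  5. ~~(p \/ s)
  6. (~~(p \/ s) -> p)
  7. ~(~~(p \/ s) -> p)
Total distinct subformulas = 7

7


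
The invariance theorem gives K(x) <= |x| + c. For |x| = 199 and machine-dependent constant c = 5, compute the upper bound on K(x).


K(x) <= |x| + c = 199 + 5 = 204

204


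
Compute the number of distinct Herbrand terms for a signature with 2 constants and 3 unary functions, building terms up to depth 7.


Herbrand terms by depth:
Depth 0: 2 constants
Depth 1: 6 new terms (running total: 8)
Depth 2: 18 new terms (running total: 26)
Depth 3: 54 new terms (running total: 80)
Depth 4: 162 new terms (running total: 242)
Depth 5: 486 new terms (running total: 728)
Depth 6: 1458 new terms (running total: 2186)
Depth 7: 4374 new terms (running total: 6560)
Total distinct ground terms = 6560

6560


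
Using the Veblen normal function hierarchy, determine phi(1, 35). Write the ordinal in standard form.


phi(1, 35):
phi(1, beta) = epsilon_beta (the beta-th epsilon number).
phi(1, 35) = epsilon_35

epsilon_35


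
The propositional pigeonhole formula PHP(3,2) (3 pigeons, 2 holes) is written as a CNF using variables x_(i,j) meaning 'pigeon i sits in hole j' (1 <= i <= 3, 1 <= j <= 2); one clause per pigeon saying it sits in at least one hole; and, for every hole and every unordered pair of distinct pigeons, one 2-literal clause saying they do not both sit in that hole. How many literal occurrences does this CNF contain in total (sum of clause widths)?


PHP(3,2): 3 pigeons, 2 holes, 3*2 = 6 variables.
- pigeon clauses: one per pigeon -> 3 clauses of width 2 -> 6 literals
- hole clauses: 2 holes * C(3,2) = 2 * 3 -> 6 clauses of width 2 -> 12 literals
Total literal occurrences = 6 + 12 = 18

18


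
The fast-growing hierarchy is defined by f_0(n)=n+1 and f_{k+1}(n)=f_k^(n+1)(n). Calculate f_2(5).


f_2(5) = f_1^6(5)
f_1(m) = 2m + 1.
Iterating: f_1^k(n) = 2^k*(n+1) - 1.
f_2(5) = 2^6*(5+1) - 1 = 64*6 - 1 = 383

383


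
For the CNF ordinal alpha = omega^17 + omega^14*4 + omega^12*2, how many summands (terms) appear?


CNF: omega^17 + omega^14*4 + omega^12*2
Count the summands separated by '+':
  term 1: omega^17
  term 2: omega^14*4
  term 3: omega^12*2
Total terms = 3

3


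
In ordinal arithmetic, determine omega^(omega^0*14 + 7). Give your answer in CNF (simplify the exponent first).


omega^(omega^0*14 + 7):
omega^0 = 1, so the exponent is 14 + 7 = 21 (finite ordinal addition).
Result = omega^21, already a single CNF term.

omega^21


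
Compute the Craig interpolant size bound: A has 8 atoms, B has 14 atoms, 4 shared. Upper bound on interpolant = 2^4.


Shared atoms = 4
Craig interpolant size bound = 2^4
= 16

16


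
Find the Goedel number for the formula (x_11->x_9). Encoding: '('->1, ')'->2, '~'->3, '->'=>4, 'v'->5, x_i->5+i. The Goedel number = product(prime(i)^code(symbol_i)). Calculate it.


Formula: (x_11->x_9)
Symbol codes: [1, 16, 4, 14, 2]
Primes: [2, 3, 5, 7, 11]
p_1^1 = 2^1 = 2
p_2^16 = 3^16 = 43046721
p_3^4 = 5^4 = 625
p_4^14 = 7^14 = 678223072849
p_5^2 = 11^2 = 121
Product = 4415786008144903692011250

4415786008144903692011250


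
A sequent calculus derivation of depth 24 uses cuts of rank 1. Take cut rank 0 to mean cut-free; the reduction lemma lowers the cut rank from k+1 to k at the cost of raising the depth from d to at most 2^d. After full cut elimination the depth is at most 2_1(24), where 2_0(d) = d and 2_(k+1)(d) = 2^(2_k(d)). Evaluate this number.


Each rank reduction sends depth d to at most 2^d; cut rank r needs r reductions.
2_0(24) = 24
2_1(24) = 2^24 = 16777216
Cut-free depth bound = 16777216

16777216


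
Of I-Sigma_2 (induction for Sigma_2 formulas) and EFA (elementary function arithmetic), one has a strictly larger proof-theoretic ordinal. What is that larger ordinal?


Proof-theoretic ordinal of I-Sigma_2 (induction for Sigma_2 formulas): omega^(omega^omega)
Proof-theoretic ordinal of EFA (elementary function arithmetic): omega^3
Comparing: omega^3 < omega^(omega^omega).
The larger ordinal is omega^(omega^omega) (from I-Sigma_2 (induction for Sigma_2 formulas)).

omega^(omega^omega)


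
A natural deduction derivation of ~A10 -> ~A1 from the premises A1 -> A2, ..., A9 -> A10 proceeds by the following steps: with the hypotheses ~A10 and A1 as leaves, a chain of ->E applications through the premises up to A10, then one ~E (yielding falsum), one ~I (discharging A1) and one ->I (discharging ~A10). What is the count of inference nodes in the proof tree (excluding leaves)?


From hypothesis A1, 9 ->E steps along the 9 premises yield A10.
~E with hypothesis ~A10 gives falsum (1 node); ~I discharging A1 gives ~A1 (1 node); ->I discharging ~A10 gives the goal (1 node).
Total = 9 + 3 = 12 inference nodes.

12


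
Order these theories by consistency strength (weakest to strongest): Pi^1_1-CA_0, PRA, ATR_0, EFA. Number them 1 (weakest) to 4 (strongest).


Ordering by consistency strength:
1. EFA
2. PRA
3. ATR_0
4. Pi^1_1-CA_0


Pi^1_1-CA_0=4, PRA=2, ATR_0=3, EFA=1


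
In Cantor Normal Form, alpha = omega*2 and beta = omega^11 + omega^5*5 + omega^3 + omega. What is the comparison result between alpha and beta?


Compare term by term from highest exponent:
alpha = omega*2
beta = omega^11 + omega^5*5 + omega^3 + omega
Term 1: alpha has omega^1*2, beta has omega^11*1
Term 2: alpha has omega^0*0, beta has omega^5*5
Term 3: alpha has omega^0*0, beta has omega^3*1
Term 4: alpha has omega^0*0, beta has omega^1*1
Result: alpha < beta

alpha < beta


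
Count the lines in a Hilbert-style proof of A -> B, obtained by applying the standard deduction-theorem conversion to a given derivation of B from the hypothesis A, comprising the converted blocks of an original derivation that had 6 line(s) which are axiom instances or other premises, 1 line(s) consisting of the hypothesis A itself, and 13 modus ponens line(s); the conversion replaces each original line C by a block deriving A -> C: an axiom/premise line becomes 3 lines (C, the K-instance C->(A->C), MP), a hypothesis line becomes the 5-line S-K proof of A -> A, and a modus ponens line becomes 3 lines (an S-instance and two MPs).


Deduction-theorem conversion, block by block:
- 6 axiom/premise lines -> 3 lines each = 18
- 1 hypothesis lines -> 5 lines each (identity proof A->A) = 5
- 13 MP lines -> 3 lines each (S-instance, MP, MP) = 39
Total = 18 + 5 + 39 = 62 lines.

62


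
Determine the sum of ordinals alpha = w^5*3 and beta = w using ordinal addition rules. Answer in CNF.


Ordinal addition w^5*3 + w:
Leading exponent of alpha (5) > leading exponent of beta (1).
Since alpha's term has higher exponent than beta's leading term,
the sum is simply alpha followed by beta.
Result = w^5*3 + w

w^5*3 + w


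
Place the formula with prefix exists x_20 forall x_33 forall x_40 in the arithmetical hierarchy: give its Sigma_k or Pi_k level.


Leading quantifier is exists, so the class is Sigma.
Number of quantifier blocks = alternations + 1 = 1 + 1 = 2.
Classification: Sigma_2

Sigma_2


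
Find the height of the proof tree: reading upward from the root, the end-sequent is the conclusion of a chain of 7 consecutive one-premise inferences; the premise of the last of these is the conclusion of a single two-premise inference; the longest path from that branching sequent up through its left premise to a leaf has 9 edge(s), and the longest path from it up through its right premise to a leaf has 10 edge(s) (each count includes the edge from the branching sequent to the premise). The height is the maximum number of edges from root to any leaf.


Longest path through the left premise: 9 edges (measured from the branching sequent)
Longest path through the right premise: 10 edges
Height of the subtree rooted at the branching sequent: max(9, 10) = 10
The branching sequent sits 7 edges above the root (the chain of one-premise inferences), so height = 10 + 7 = 17

17


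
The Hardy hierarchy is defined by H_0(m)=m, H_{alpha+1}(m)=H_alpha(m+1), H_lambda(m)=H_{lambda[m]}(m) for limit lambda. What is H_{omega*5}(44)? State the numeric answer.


H_{omega*5}(44):
For the Hardy hierarchy, H_{omega*k}(n) = 2^k * n.
2^5 = 32.
32 * 44 = 1408

1408


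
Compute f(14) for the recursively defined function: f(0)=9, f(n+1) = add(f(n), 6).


f(0) = 9
f(1) = add(f(0), 6) = add(9, 6) = 15
f(2) = add(f(1), 6) = add(15, 6) = 21
f(3) = add(f(2), 6) = add(21, 6) = 27
f(4) = add(f(3), 6) = add(27, 6) = 33
f(5) = add(f(4), 6) = add(33, 6) = 39
f(6) = add(f(5), 6) = add(39, 6) = 45
f(7) = add(f(6), 6) = add(45, 6) = 51
f(8) = add(f(7), 6) = add(51, 6) = 57
f(9) = add(f(8), 6) = add(57, 6) = 63
f(10) = add(f(9), 6) = add(63, 6) = 69
f(11) = add(f(10), 6) = add(69, 6) = 75
f(12) = add(f(11), 6) = add(75, 6) = 81
f(13) = add(f(12), 6) = add(81, 6) = 87
f(14) = add(f(13), 6) = add(87, 6) = 93


93


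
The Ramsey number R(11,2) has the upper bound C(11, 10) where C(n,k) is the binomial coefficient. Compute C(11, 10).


R(11,2) <= C(11+2-2, 11-1) = C(11, 10)
C(11, 10) = 11! / (10! * 1!)
= 11

11


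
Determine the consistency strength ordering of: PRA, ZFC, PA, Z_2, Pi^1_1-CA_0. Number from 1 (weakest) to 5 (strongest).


Ordering by consistency strength:
1. PRA
2. PA
3. Pi^1_1-CA_0
4. Z_2
5. ZFC


PRA=1, ZFC=5, PA=2, Z_2=4, Pi^1_1-CA_0=3


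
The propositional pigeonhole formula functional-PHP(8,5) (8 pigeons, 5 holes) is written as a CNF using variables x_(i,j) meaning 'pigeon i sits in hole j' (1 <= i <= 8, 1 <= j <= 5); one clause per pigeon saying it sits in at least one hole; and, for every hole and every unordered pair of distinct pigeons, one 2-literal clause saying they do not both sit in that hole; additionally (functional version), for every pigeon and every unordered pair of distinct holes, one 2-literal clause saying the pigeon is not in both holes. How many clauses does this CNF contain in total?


functional-PHP(8,5): 8 pigeons, 5 holes, 8*5 = 40 variables.
- pigeon clauses: one per pigeon -> 8 clauses
- hole clauses: 5 holes * C(8,2) = 5 * 28 -> 140 clauses
- functional clauses: 8 pigeons * C(5,2) = 8 * 10 -> 80 clauses
Total clauses = 8 + 140 + 80 = 228

228


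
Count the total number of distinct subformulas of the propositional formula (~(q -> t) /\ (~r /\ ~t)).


Formula: (~(q -> t) /\ (~r /\ ~t))
Subformulas found:
  1. q
  2. r
  3. t
  4. ~t
  5. ~r
  6. (q -> t)
  7. ~(q -> t)
  8. (~r /\ ~t)
  9. (~(q -> t) /\ (~r /\ ~t))
Total distinct subformulas = 9

9


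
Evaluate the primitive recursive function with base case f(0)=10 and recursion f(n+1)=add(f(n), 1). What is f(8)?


f(0) = 10
f(1) = add(f(0), 1) = add(10, 1) = 11
f(2) = add(f(1), 1) = add(11, 1) = 12
f(3) = add(f(2), 1) = add(12, 1) = 13
f(4) = add(f(3), 1) = add(13, 1) = 14
f(5) = add(f(4), 1) = add(14, 1) = 15
f(6) = add(f(5), 1) = add(15, 1) = 16
f(7) = add(f(6), 1) = add(16, 1) = 17
f(8) = add(f(7), 1) = add(17, 1) = 18


18


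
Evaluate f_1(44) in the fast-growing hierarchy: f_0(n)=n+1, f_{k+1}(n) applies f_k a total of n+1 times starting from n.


f_1(44) = f_0^45(44)
f_0 adds 1 each time, applied 45 times.
f_1(44) = 44 + 45 = 89

89


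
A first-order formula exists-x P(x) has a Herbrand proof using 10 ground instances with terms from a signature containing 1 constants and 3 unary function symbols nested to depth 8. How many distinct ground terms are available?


Herbrand terms by depth:
Depth 0: 1 constants
Depth 1: 3 new terms (running total: 4)
Depth 2: 9 new terms (running total: 13)
Depth 3: 27 new terms (running total: 40)
Depth 4: 81 new terms (running total: 121)
Depth 5: 243 new terms (running total: 364)
Depth 6: 729 new terms (running total: 1093)
Depth 7: 2187 new terms (running total: 3280)
Depth 8: 6561 new terms (running total: 9841)
Total distinct ground terms = 9841

9841


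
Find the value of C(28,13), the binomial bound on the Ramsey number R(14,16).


R(14,16) <= C(14+16-2, 14-1) = C(28, 13)
C(28, 13) = 28! / (13! * 15!)
= 37442160

37442160


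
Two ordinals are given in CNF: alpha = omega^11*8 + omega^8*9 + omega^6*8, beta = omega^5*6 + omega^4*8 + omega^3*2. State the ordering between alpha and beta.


Compare term by term from highest exponent:
alpha = omega^11*8 + omega^8*9 + omega^6*8
beta = omega^5*6 + omega^4*8 + omega^3*2
Term 1: alpha has omega^11*8, beta has omega^5*6
Term 2: alpha has omega^8*9, beta has omega^4*8
Term 3: alpha has omega^6*8, beta has omega^3*2
Result: alpha > beta

alpha > beta


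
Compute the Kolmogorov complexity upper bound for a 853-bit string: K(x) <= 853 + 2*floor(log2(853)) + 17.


floor(log2(853)) = 9
2 * 9 = 18
K(x) <= 853 + 18 + 17 = 888

888


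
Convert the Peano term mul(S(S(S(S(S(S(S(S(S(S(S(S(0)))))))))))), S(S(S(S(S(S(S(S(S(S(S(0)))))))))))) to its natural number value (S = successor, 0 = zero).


mul(S^12(0), S^11(0)):
S^12(0) = 12
S^11(0) = 11
12 * 11 = 132

132


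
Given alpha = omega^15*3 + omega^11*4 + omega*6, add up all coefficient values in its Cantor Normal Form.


CNF: omega^15*3 + omega^11*4 + omega*6
Coefficients: 3 + 4 + 6 = 13

13


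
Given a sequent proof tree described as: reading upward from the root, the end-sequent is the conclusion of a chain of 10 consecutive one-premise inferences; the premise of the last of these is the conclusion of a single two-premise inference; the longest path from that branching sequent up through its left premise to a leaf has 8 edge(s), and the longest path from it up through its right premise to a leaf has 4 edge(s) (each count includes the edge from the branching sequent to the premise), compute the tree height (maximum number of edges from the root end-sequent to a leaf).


Longest path through the left premise: 8 edges (measured from the branching sequent)
Longest path through the right premise: 4 edges
Height of the subtree rooted at the branching sequent: max(8, 4) = 8
The branching sequent sits 10 edges above the root (the chain of one-premise inferences), so height = 8 + 10 = 18

18


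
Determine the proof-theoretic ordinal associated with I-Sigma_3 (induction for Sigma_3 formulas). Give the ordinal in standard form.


The proof-theoretic ordinal of I-Sigma_3 (induction for Sigma_3 formulas) is a standard result in ordinal analysis.
This ordinal is the supremum of order types of primitive recursive well-orderings
that the theory can prove to be well-ordered.
For I-Sigma_3 (induction for Sigma_3 formulas), the proof-theoretic ordinal is omega^(omega^(omega^omega)).

omega^(omega^(omega^omega))


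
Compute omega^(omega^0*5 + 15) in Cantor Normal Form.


omega^(omega^0*5 + 15):
omega^0 = 1, so the exponent is 5 + 15 = 20 (finite ordinal addition).
Result = omega^20, already a single CNF term.

omega^20


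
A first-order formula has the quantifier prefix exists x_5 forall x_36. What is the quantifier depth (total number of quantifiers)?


Quantifier prefix has 2 quantifier symbols.
Quantifier depth = 2

2


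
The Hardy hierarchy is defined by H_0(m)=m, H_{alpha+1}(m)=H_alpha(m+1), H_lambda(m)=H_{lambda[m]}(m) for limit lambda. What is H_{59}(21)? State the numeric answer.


H_59(21):
For finite ordinals k, H_k(n) = n + k (each successor step adds 1).
H_59(21) = 21 + 59 = 80

80


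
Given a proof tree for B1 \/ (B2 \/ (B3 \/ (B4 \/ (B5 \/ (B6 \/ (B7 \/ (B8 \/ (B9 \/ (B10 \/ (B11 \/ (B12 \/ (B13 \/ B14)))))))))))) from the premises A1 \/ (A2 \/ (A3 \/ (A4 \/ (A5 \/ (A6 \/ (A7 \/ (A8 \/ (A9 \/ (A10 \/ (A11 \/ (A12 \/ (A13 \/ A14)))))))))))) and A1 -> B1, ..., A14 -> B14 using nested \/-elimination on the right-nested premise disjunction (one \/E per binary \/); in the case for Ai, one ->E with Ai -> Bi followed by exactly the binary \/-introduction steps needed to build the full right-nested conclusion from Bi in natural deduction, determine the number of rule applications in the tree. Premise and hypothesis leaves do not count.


Constructive dilemma with 14 branches, all disjunctions right-nested:
- \/E: the premise has 13 binary \/, each eliminated once: 13 nodes.
- ->E: one per case (Ai with Ai -> Bi gives Bi): 14 nodes.
- \/I: in case i < n, Bi needs 1 step to form Bi \/ (B(i+1) \/ ...) and then i-1 steps to prepend B(i-1), ..., B1, i.e. i steps; in case i = n, B14 needs 13 prepend steps.
  \/I total = (1 + 2 + ... + 13) + 13 = 91 + 13 = 104 nodes.
Total = 13 + 14 + 104 = 131

131


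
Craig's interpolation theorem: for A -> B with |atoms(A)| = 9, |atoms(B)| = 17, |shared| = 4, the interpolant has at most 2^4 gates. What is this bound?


Shared atoms = 4
Craig interpolant size bound = 2^4
= 16

16


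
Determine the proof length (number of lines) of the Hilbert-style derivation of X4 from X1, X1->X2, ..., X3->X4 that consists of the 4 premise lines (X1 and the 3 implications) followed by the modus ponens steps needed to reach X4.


We have 4 premise lines: X1 and 3 implications.
Each implication is detached once by MP, giving 3 MP lines.
4 premise lines + 3 MP lines = 7 total lines.

7


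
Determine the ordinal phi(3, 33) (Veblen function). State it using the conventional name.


phi(3, 33):
phi(3, beta) = eta_beta (the beta-th eta number, fixed point of zeta).
phi(3, 33) = eta_33

eta_33


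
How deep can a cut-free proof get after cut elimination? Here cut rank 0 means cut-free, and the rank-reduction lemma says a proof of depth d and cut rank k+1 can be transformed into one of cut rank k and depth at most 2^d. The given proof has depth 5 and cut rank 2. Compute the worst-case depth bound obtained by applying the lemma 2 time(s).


Each rank reduction sends depth d to at most 2^d; cut rank r needs r reductions.
2_0(5) = 5
2_1(5) = 2^5 = 32
2_2(5) = 2^32 = 4294967296
Cut-free depth bound = 4294967296

4294967296


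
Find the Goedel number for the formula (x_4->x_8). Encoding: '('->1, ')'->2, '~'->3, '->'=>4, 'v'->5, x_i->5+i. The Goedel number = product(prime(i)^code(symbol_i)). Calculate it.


Formula: (x_4->x_8)
Symbol codes: [1, 9, 4, 13, 2]
Primes: [2, 3, 5, 7, 11]
p_1^1 = 2^1 = 2
p_2^9 = 3^9 = 19683
p_3^4 = 5^4 = 625
p_4^13 = 7^13 = 96889010407
p_5^2 = 11^2 = 121
Product = 288443791765948376250

288443791765948376250


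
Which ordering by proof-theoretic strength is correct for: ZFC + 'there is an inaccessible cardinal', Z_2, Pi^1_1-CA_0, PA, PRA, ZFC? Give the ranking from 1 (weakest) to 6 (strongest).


Ordering by consistency strength:
1. PRA
2. PA
3. Pi^1_1-CA_0
4. Z_2
5. ZFC
6. ZFC + 'there is an inaccessible cardinal'


ZFC + 'there is an inaccessible cardinal'=6, Z_2=4, Pi^1_1-CA_0=3, PA=2, PRA=1, ZFC=5


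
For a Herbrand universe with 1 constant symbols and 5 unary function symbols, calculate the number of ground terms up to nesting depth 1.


Herbrand terms by depth:
Depth 0: 1 constants
Depth 1: 5 new terms (running total: 6)
Total distinct ground terms = 6

6


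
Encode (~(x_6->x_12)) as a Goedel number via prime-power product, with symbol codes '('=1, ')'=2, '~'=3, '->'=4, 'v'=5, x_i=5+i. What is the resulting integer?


Formula: (~(x_6->x_12))
Symbol codes: [1, 3, 1, 11, 4, 17, 2, 2]
Primes: [2, 3, 5, 7, 11, 13, 17, 19]
p_1^1 = 2^1 = 2
p_2^3 = 3^3 = 27
p_3^1 = 5^1 = 5
p_4^11 = 7^11 = 1977326743
p_5^4 = 11^4 = 14641
p_6^17 = 13^17 = 8650415919381337933
p_7^2 = 17^2 = 289
p_8^2 = 19^2 = 361
Product = 7054317116242087283330937054662462226570

7054317116242087283330937054662462226570
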